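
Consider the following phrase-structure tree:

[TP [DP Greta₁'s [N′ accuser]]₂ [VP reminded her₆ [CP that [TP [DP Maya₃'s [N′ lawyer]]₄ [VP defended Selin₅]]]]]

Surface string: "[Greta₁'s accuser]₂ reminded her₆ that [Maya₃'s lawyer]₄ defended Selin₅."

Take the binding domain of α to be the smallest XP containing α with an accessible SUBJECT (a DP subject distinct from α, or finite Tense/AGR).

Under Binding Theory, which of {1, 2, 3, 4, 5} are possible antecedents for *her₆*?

{1}

*her* is a pronoun, so Principle B applies: it must be free in its binding domain.
Binding domain of *her₆*: the matrix TP, whose subject is [Greta₁'s accuser]₂.
*Greta₁* and the pronoun do not c-command one another → neither Principle B nor Principle C is at stake; coindexation permitted.
*[Greta₁'s accuser]₂* c-commands the pronoun within its binding domain → coindexation would violate Principle B.
*Maya₃*: the pronoun c-commands this R-expression → coindexation would violate Principle C on *Maya₃*.
*[Maya₃'s lawyer]₄*: the pronoun c-commands this R-expression → coindexation would violate Principle C on *[Maya₃'s lawyer]₄*.
*Selin₅*: the pronoun c-commands this R-expression → coindexation would violate Principle C on *Selin₅*.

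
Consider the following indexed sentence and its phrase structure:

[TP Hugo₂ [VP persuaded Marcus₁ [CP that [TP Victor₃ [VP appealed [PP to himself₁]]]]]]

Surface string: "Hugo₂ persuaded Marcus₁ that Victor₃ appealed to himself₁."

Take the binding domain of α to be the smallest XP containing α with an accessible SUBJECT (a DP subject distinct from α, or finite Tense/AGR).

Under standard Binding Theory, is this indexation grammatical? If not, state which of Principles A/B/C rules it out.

The two coindexed NPs are *Marcus₁* and *himself₁*.
*himself₁* is an anaphor. Principle A requires it to be bound within its binding domain — the embedded TP, whose subject is Victor₃.
Within that domain it is c-commanded by *Victor₃*, which does not share its index.
*Marcus₁* does c-command the anaphor, but from outside its binding domain.
The anaphor is unbound in its domain → Principle A violation.

Principle A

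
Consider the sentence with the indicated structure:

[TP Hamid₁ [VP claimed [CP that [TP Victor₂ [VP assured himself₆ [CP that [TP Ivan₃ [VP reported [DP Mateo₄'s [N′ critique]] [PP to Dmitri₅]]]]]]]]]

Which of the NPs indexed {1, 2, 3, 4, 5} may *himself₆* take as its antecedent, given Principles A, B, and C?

{2}

*himself* is an anaphor, so Principle A applies: it must be bound in its binding domain.
Binding domain of *himself₆*: the embedded TP, whose subject is Victor₂.
*Hamid₁* c-commands the anaphor but is outside its binding domain → cannot satisfy Principle A.
*Victor₂* c-commands the anaphor within its binding domain → licit binder.
*Ivan₃* does not c-command the anaphor → cannot bind it.
*Mateo₄* does not c-command the anaphor → cannot bind it.
*Dmitri₅* does not c-command the anaphor → cannot bind it.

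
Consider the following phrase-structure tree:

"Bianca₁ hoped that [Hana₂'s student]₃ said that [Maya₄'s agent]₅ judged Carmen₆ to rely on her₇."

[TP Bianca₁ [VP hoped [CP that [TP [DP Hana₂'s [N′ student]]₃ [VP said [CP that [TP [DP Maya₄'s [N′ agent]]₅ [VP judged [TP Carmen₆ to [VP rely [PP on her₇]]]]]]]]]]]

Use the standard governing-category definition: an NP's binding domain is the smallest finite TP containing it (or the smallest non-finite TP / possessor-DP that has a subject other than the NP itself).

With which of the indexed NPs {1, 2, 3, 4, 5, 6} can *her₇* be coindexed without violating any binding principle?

{1, 2, 3, 4, 5}

*her* is a pronoun, so Principle B applies: it must be free in its binding domain.
Binding domain of *her₇*: the embedded TP, whose subject is Carmen₆.
*Bianca₁* c-commands the pronoun but from outside its binding domain, and is not c-commanded by it → coindexation permitted.
*Hana₂* and the pronoun do not c-command one another → neither Principle B nor Principle C is at stake; coindexation permitted.
*[Hana₂'s student]₃* c-commands the pronoun but from outside its binding domain, and is not c-commanded by it → coindexation permitted.
*Maya₄* and the pronoun do not c-command one another → neither Principle B nor Principle C is at stake; coindexation permitted.
*[Maya₄'s agent]₅* c-commands the pronoun but from outside its binding domain, and is not c-commanded by it → coindexation permitted.
*Carmen₆* c-commands the pronoun within its binding domain → coindexation would violate Principle B.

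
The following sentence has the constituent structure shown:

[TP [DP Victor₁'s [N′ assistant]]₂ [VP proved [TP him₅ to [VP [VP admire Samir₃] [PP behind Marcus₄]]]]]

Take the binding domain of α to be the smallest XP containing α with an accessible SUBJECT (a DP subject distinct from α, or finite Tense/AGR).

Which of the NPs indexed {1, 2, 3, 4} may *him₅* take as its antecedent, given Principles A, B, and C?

{1}

*him* is a pronoun, so Principle B applies: it must be free in its binding domain.
Binding domain of *him₅*: the matrix TP, whose subject is [Victor₁'s assistant]₂.
*Victor₁* and the pronoun do not c-command one another → neither Principle B nor Principle C is at stake; coindexation permitted.
*[Victor₁'s assistant]₂* c-commands the pronoun within its binding domain → coindexation would violate Principle B.
*Samir₃*: the pronoun c-commands this R-expression → coindexation would violate Principle C on *Samir₃*.
*Marcus₄*: the pronoun c-commands this R-expression → coindexation would violate Principle C on *Marcus₄*.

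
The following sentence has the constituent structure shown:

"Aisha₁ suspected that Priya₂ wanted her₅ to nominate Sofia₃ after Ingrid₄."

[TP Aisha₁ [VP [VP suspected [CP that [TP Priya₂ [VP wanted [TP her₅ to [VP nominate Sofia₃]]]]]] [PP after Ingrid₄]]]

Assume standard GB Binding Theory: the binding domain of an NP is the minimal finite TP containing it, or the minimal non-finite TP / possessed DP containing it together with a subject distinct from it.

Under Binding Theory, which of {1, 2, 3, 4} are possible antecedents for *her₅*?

*her* is a pronoun, so Principle B applies: it must be free in its binding domain.
Binding domain of *her₅*: the embedded TP, whose subject is Priya₂.
*Aisha₁* c-commands the pronoun but from outside its binding domain, and is not c-commanded by it → coindexation permitted.
*Priya₂* c-commands the pronoun within its binding domain → coindexation would violate Principle B.
*Sofia₃*: the pronoun c-commands this R-expression → coindexation would violate Principle C on *Sofia₃*.
*Ingrid₄* and the pronoun do not c-command one another → neither Principle B nor Principle C is at stake; coindexation permitted.

{1, 4}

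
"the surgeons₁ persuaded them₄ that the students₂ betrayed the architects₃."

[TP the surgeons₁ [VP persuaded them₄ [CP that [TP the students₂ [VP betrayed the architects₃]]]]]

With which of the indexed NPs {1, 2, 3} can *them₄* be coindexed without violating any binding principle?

none

*them* is a pronoun, so Principle B applies: it must be free in its binding domain.
Binding domain of *them₄*: the matrix TP, whose subject is the surgeons₁.
*the surgeons₁* c-commands the pronoun within its binding domain → coindexation would violate Principle B.
*the students₂*: the pronoun c-commands this R-expression → coindexation would violate Principle C on *the students₂*.
*the architects₃*: the pronoun c-commands this R-expression → coindexation would violate Principle C on *the architects₃*.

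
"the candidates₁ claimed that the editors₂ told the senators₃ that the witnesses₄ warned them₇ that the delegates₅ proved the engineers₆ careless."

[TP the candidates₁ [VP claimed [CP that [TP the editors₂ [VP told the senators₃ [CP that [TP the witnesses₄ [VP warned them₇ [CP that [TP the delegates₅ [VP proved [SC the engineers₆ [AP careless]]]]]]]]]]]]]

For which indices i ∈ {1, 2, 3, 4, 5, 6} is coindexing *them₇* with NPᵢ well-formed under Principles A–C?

*them* is a pronoun, so Principle B applies: it must be free in its binding domain.
Binding domain of *them₇*: the embedded TP, whose subject is the witnesses₄.
*the candidates₁* c-commands the pronoun but from outside its binding domain, and is not c-commanded by it → coindexation permitted.
*the editors₂* c-commands the pronoun but from outside its binding domain, and is not c-commanded by it → coindexation permitted.
*the senators₃* c-commands the pronoun but from outside its binding domain, and is not c-commanded by it → coindexation permitted.
*the witnesses₄* c-commands the pronoun within its binding domain → coindexation would violate Principle B.
*the delegates₅*: the pronoun c-commands this R-expression → coindexation would violate Principle C on *the delegates₅*.
*the engineers₆*: the pronoun c-commands this R-expression → coindexation would violate Principle C on *the engineers₆*.

{1, 2, 3}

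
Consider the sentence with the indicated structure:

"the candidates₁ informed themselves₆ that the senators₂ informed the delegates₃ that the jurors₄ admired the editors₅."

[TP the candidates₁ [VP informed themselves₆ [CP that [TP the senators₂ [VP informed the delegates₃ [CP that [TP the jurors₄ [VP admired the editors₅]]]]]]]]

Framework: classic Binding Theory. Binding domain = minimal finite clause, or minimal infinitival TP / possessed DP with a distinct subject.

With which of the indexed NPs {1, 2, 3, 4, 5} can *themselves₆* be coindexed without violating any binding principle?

{1}

*themselves* is an anaphor, so Principle A applies: it must be bound in its binding domain.
Binding domain of *themselves₆*: the matrix TP, whose subject is the candidates₁.
*the candidates₁* c-commands the anaphor within its binding domain → licit binder.
*the senators₂* does not c-command the anaphor → cannot bind it.
*the delegates₃* does not c-command the anaphor → cannot bind it.
*the jurors₄* does not c-command the anaphor → cannot bind it.
*the editors₅* does not c-command the anaphor → cannot bind it.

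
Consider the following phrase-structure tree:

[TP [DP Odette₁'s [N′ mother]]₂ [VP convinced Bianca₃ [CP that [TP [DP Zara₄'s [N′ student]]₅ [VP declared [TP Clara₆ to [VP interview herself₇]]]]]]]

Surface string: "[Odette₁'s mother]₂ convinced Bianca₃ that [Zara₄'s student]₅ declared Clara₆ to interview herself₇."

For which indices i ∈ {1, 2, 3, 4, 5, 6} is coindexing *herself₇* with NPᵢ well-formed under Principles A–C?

*herself* is an anaphor, so Principle A applies: it must be bound in its binding domain.
Binding domain of *herself₇*: the embedded TP, whose subject is Clara₆.
*Odette₁* does not c-command the anaphor → cannot bind it.
*[Odette₁'s mother]₂* c-commands the anaphor but is outside its binding domain → cannot satisfy Principle A.
*Bianca₃* c-commands the anaphor but is outside its binding domain → cannot satisfy Principle A.
*Zara₄* does not c-command the anaphor → cannot bind it.
*[Zara₄'s student]₅* c-commands the anaphor but is outside its binding domain → cannot satisfy Principle A.
*Clara₆* c-commands the anaphor within its binding domain → licit binder.

{6}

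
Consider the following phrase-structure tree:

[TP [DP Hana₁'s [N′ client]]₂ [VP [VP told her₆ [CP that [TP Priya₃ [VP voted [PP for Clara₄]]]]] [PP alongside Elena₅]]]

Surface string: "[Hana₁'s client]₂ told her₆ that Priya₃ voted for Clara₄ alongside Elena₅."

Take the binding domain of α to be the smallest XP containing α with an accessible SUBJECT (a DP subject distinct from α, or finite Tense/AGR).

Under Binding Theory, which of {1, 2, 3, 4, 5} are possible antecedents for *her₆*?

{1, 5}

*her* is a pronoun, so Principle B applies: it must be free in its binding domain.
Binding domain of *her₆*: the matrix TP, whose subject is [Hana₁'s client]₂.
*Hana₁* and the pronoun do not c-command one another → neither Principle B nor Principle C is at stake; coindexation permitted.
*[Hana₁'s client]₂* c-commands the pronoun within its binding domain → coindexation would violate Principle B.
*Priya₃*: the pronoun c-commands this R-expression → coindexation would violate Principle C on *Priya₃*.
*Clara₄*: the pronoun c-commands this R-expression → coindexation would violate Principle C on *Clara₄*.
*Elena₅* and the pronoun do not c-command one another → neither Principle B nor Principle C is at stake; coindexation permitted.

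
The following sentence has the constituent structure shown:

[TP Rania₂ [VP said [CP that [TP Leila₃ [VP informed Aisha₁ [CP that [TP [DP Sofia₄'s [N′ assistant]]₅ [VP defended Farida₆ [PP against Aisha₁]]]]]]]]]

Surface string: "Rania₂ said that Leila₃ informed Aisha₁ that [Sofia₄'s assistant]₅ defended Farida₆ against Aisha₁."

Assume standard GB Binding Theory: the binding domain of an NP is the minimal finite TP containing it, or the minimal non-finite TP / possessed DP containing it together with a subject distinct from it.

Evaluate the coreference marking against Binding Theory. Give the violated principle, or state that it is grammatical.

The two coindexed NPs are *Aisha₁* (the higher occurrence) and *Aisha₁* (the lower occurrence).
*Aisha₁* (the lower occurrence) is an R-expression. Principle C requires it to be free everywhere.
*Aisha₁* (the higher occurrence) c-commands it and carries the same index.
The R-expression is bound → Principle C violation.

Principle C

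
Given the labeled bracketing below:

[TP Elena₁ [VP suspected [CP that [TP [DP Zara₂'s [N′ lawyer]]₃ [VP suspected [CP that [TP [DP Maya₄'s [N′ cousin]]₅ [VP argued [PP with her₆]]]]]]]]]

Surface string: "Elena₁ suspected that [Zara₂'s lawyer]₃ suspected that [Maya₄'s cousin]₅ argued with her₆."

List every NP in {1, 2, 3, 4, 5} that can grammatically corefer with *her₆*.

{1, 2, 3, 4}

*her* is a pronoun, so Principle B applies: it must be free in its binding domain.
Binding domain of *her₆*: the embedded TP, whose subject is [Maya₄'s cousin]₅.
*Elena₁* c-commands the pronoun but from outside its binding domain, and is not c-commanded by it → coindexation permitted.
*Zara₂* and the pronoun do not c-command one another → neither Principle B nor Principle C is at stake; coindexation permitted.
*[Zara₂'s lawyer]₃* c-commands the pronoun but from outside its binding domain, and is not c-commanded by it → coindexation permitted.
*Maya₄* and the pronoun do not c-command one another → neither Principle B nor Principle C is at stake; coindexation permitted.
*[Maya₄'s cousin]₅* c-commands the pronoun within its binding domain → coindexation would violate Principle B.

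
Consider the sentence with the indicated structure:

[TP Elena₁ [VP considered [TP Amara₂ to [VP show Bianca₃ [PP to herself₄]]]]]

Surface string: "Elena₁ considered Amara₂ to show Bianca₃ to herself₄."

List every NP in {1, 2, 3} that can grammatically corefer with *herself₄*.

{2, 3}

*herself* is an anaphor, so Principle A applies: it must be bound in its binding domain.
Binding domain of *herself₄*: the embedded TP, whose subject is Amara₂.
*Elena₁* c-commands the anaphor but is outside its binding domain → cannot satisfy Principle A.
*Amara₂* c-commands the anaphor within its binding domain → licit binder.
*Bianca₃* c-commands the anaphor within its binding domain → licit binder.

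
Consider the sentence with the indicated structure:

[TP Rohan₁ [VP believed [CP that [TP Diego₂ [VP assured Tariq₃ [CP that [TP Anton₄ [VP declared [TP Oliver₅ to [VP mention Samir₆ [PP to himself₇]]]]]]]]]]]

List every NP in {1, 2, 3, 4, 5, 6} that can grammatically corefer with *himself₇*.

{5, 6}

*himself* is an anaphor, so Principle A applies: it must be bound in its binding domain.
Binding domain of *himself₇*: the embedded TP, whose subject is Oliver₅.
*Rohan₁* c-commands the anaphor but is outside its binding domain → cannot satisfy Principle A.
*Diego₂* c-commands the anaphor but is outside its binding domain → cannot satisfy Principle A.
*Tariq₃* c-commands the anaphor but is outside its binding domain → cannot satisfy Principle A.
*Anton₄* c-commands the anaphor but is outside its binding domain → cannot satisfy Principle A.
*Oliver₅* c-commands the anaphor within its binding domain → licit binder.
*Samir₆* c-commands the anaphor within its binding domain → licit binder.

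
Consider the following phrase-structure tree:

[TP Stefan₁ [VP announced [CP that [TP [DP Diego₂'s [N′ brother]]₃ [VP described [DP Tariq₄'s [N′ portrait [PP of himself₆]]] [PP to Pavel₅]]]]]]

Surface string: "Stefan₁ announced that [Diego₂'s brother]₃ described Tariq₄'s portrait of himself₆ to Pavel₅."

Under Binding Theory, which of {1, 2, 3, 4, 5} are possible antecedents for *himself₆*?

*himself* is an anaphor, so Principle A applies: it must be bound in its binding domain.
Binding domain of *himself₆*: the possessed DP, whose subject is Tariq₄.
*Stefan₁* c-commands the anaphor but is outside its binding domain → cannot satisfy Principle A.
*Diego₂* does not c-command the anaphor → cannot bind it.
*[Diego₂'s brother]₃* c-commands the anaphor but is outside its binding domain → cannot satisfy Principle A.
*Tariq₄* c-commands the anaphor within its binding domain → licit binder.
*Pavel₅* does not c-command the anaphor → cannot bind it.

{4}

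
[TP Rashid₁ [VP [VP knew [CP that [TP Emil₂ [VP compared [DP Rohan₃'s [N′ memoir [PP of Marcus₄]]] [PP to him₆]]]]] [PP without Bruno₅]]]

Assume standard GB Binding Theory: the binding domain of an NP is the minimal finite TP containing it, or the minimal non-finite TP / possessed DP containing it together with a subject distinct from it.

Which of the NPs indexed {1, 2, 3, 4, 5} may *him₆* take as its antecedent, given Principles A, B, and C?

*him* is a pronoun, so Principle B applies: it must be free in its binding domain.
Binding domain of *him₆*: the embedded TP, whose subject is Emil₂.
*Rashid₁* c-commands the pronoun but from outside its binding domain, and is not c-commanded by it → coindexation permitted.
*Emil₂* c-commands the pronoun within its binding domain → coindexation would violate Principle B.
*Rohan₃* and the pronoun do not c-command one another → neither Principle B nor Principle C is at stake; coindexation permitted.
*Marcus₄* and the pronoun do not c-command one another → neither Principle B nor Principle C is at stake; coindexation permitted.
*Bruno₅* and the pronoun do not c-command one another → neither Principle B nor Principle C is at stake; coindexation permitted.

{1, 3, 4, 5}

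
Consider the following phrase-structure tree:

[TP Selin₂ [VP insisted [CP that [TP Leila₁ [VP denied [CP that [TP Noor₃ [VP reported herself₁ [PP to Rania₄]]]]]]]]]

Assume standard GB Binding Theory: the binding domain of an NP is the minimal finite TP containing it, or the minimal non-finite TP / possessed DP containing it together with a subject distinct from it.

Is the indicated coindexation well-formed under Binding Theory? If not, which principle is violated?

The two coindexed NPs are *Leila₁* and *herself₁*.
*herself₁* is an anaphor. Principle A requires it to be bound within its binding domain — the embedded TP, whose subject is Noor₃.
Within that domain it is c-commanded by *Noor₃*, which does not share its index.
*Leila₁* does c-command the anaphor, but from outside its binding domain.
The anaphor is unbound in its domain → Principle A violation.

Principle A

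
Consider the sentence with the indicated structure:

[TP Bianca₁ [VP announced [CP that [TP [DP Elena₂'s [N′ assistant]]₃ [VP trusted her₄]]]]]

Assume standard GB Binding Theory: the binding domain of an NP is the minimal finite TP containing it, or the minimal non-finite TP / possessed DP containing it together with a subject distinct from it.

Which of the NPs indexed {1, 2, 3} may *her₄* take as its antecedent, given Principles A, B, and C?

*her* is a pronoun, so Principle B applies: it must be free in its binding domain.
Binding domain of *her₄*: the embedded TP, whose subject is [Elena₂'s assistant]₃.
*Bianca₁* c-commands the pronoun but from outside its binding domain, and is not c-commanded by it → coindexation permitted.
*Elena₂* and the pronoun do not c-command one another → neither Principle B nor Principle C is at stake; coindexation permitted.
*[Elena₂'s assistant]₃* c-commands the pronoun within its binding domain → coindexation would violate Principle B.

{1, 2}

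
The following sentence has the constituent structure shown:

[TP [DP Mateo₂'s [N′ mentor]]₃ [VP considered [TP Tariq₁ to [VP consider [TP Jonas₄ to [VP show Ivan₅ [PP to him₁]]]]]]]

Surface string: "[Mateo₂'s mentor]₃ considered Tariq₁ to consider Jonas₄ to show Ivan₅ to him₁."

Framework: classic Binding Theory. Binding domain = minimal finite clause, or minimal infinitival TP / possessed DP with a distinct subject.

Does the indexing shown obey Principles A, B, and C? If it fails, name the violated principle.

The two coindexed NPs are *Tariq₁* and *him₁*.
*him₁* is a pronoun; its binding domain is the embedded TP, whose subject is Jonas₄. Within that domain it is c-commanded only by *Jonas₄*, *Ivan₅*, which carry a different index — the pronoun is free locally, so Principle B holds.
*Tariq₁* is an R-expression; *him₁* does not c-command it, and no other NP shares its index, so Principle C is satisfied.
All principles are respected.

grammatical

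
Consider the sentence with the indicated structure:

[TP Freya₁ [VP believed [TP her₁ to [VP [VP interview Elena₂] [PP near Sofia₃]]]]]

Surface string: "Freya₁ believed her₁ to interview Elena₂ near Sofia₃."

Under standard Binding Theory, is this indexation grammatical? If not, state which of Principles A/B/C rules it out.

Principle B

The two coindexed NPs are *Freya₁* and *her₁*.
*her₁* is a pronoun. Its binding domain is the matrix TP, whose subject is Freya₁.
*Freya₁* c-commands it within that domain and carries the same index.
The pronoun is locally bound → Principle B violation.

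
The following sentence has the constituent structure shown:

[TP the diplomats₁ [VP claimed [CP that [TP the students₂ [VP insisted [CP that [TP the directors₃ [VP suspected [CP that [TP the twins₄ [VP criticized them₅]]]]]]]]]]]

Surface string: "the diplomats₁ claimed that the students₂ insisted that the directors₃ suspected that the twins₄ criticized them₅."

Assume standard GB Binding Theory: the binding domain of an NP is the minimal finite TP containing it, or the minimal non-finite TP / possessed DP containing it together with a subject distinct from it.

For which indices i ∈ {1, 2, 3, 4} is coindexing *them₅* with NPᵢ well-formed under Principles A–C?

{1, 2, 3}

*them* is a pronoun, so Principle B applies: it must be free in its binding domain.
Binding domain of *them₅*: the embedded TP, whose subject is the twins₄.
*the diplomats₁* c-commands the pronoun but from outside its binding domain, and is not c-commanded by it → coindexation permitted.
*the students₂* c-commands the pronoun but from outside its binding domain, and is not c-commanded by it → coindexation permitted.
*the directors₃* c-commands the pronoun but from outside its binding domain, and is not c-commanded by it → coindexation permitted.
*the twins₄* c-commands the pronoun within its binding domain → coindexation would violate Principle B.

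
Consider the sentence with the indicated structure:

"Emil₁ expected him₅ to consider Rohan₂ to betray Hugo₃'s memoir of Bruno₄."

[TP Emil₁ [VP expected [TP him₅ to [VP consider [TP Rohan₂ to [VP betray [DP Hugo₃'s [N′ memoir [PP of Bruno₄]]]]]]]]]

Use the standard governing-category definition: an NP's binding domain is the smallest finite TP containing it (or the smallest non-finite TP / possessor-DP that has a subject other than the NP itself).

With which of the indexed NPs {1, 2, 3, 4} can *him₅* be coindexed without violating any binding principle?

*him* is a pronoun, so Principle B applies: it must be free in its binding domain.
Binding domain of *him₅*: the matrix TP, whose subject is Emil₁.
*Emil₁* c-commands the pronoun within its binding domain → coindexation would violate Principle B.
*Rohan₂*: the pronoun c-commands this R-expression → coindexation would violate Principle C on *Rohan₂*.
*Hugo₃*: the pronoun c-commands this R-expression → coindexation would violate Principle C on *Hugo₃*.
*Bruno₄*: the pronoun c-commands this R-expression → coindexation would violate Principle C on *Bruno₄*.

none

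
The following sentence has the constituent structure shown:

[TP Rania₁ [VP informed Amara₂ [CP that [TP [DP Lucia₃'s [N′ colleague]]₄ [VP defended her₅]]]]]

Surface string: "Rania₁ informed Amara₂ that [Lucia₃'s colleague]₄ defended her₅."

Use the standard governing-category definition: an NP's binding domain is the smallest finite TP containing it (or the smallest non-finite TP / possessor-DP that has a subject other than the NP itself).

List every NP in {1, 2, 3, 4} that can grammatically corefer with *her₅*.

*her* is a pronoun, so Principle B applies: it must be free in its binding domain.
Binding domain of *her₅*: the embedded TP, whose subject is [Lucia₃'s colleague]₄.
*Rania₁* c-commands the pronoun but from outside its binding domain, and is not c-commanded by it → coindexation permitted.
*Amara₂* c-commands the pronoun but from outside its binding domain, and is not c-commanded by it → coindexation permitted.
*Lucia₃* and the pronoun do not c-command one another → neither Principle B nor Principle C is at stake; coindexation permitted.
*[Lucia₃'s colleague]₄* c-commands the pronoun within its binding domain → coindexation would violate Principle B.

{1, 2, 3}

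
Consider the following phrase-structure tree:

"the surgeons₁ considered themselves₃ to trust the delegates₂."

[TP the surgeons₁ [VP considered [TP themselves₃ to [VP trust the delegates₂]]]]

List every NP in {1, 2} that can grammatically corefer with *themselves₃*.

*themselves* is an anaphor, so Principle A applies: it must be bound in its binding domain.
Binding domain of *themselves₃*: the matrix TP, whose subject is the surgeons₁.
*the surgeons₁* c-commands the anaphor within its binding domain → licit binder.
*the delegates₂* does not c-command the anaphor → cannot bind it.

{1}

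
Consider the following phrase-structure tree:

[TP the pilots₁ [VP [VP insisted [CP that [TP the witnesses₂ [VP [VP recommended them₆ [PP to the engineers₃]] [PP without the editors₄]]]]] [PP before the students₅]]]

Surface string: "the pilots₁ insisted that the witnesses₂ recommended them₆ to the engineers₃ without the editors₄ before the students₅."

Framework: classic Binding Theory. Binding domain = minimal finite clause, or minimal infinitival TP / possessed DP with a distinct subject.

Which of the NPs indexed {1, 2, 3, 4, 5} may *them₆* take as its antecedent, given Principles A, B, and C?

{1, 4, 5}

*them* is a pronoun, so Principle B applies: it must be free in its binding domain.
Binding domain of *them₆*: the embedded TP, whose subject is the witnesses₂.
*the pilots₁* c-commands the pronoun but from outside its binding domain, and is not c-commanded by it → coindexation permitted.
*the witnesses₂* c-commands the pronoun within its binding domain → coindexation would violate Principle B.
*the engineers₃*: the pronoun c-commands this R-expression → coindexation would violate Principle C on *the engineers₃*.
*the editors₄* and the pronoun do not c-command one another → neither Principle B nor Principle C is at stake; coindexation permitted.
*the students₅* and the pronoun do not c-command one another → neither Principle B nor Principle C is at stake; coindexation permitted.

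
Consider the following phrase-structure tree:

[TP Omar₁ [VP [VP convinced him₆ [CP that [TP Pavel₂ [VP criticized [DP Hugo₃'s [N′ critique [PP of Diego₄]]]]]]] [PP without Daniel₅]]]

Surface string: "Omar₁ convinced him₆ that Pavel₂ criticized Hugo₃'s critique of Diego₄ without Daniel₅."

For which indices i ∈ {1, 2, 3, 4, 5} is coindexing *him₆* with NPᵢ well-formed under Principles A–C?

{5}

*him* is a pronoun, so Principle B applies: it must be free in its binding domain.
Binding domain of *him₆*: the matrix TP, whose subject is Omar₁.
*Omar₁* c-commands the pronoun within its binding domain → coindexation would violate Principle B.
*Pavel₂*: the pronoun c-commands this R-expression → coindexation would violate Principle C on *Pavel₂*.
*Hugo₃*: the pronoun c-commands this R-expression → coindexation would violate Principle C on *Hugo₃*.
*Diego₄*: the pronoun c-commands this R-expression → coindexation would violate Principle C on *Diego₄*.
*Daniel₅* and the pronoun do not c-command one another → neither Principle B nor Principle C is at stake; coindexation permitted.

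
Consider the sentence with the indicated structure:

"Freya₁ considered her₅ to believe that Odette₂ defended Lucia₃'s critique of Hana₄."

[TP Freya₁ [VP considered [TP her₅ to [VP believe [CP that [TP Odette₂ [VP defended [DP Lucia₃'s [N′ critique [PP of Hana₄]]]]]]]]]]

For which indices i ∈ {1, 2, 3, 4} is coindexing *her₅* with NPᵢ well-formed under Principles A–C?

*her* is a pronoun, so Principle B applies: it must be free in its binding domain.
Binding domain of *her₅*: the matrix TP, whose subject is Freya₁.
*Freya₁* c-commands the pronoun within its binding domain → coindexation would violate Principle B.
*Odette₂*: the pronoun c-commands this R-expression → coindexation would violate Principle C on *Odette₂*.
*Lucia₃*: the pronoun c-commands this R-expression → coindexation would violate Principle C on *Lucia₃*.
*Hana₄*: the pronoun c-commands this R-expression → coindexation would violate Principle C on *Hana₄*.

none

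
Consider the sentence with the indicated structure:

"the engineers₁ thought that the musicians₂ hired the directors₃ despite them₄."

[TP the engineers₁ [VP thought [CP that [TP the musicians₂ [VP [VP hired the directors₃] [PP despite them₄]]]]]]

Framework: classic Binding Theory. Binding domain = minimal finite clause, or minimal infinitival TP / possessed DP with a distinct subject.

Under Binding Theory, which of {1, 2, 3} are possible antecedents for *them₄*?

*them* is a pronoun, so Principle B applies: it must be free in its binding domain.
Binding domain of *them₄*: the embedded TP, whose subject is the musicians₂.
*the engineers₁* c-commands the pronoun but from outside its binding domain, and is not c-commanded by it → coindexation permitted.
*the musicians₂* c-commands the pronoun within its binding domain → coindexation would violate Principle B.
*the directors₃* and the pronoun do not c-command one another → neither Principle B nor Principle C is at stake; coindexation permitted.

{1, 3}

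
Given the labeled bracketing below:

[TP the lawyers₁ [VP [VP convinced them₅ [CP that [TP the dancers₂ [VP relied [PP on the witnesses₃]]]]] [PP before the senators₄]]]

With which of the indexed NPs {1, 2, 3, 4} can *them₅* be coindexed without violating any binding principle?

{4}

*them* is a pronoun, so Principle B applies: it must be free in its binding domain.
Binding domain of *them₅*: the matrix TP, whose subject is the lawyers₁.
*the lawyers₁* c-commands the pronoun within its binding domain → coindexation would violate Principle B.
*the dancers₂*: the pronoun c-commands this R-expression → coindexation would violate Principle C on *the dancers₂*.
*the witnesses₃*: the pronoun c-commands this R-expression → coindexation would violate Principle C on *the witnesses₃*.
*the senators₄* and the pronoun do not c-command one another → neither Principle B nor Principle C is at stake; coindexation permitted.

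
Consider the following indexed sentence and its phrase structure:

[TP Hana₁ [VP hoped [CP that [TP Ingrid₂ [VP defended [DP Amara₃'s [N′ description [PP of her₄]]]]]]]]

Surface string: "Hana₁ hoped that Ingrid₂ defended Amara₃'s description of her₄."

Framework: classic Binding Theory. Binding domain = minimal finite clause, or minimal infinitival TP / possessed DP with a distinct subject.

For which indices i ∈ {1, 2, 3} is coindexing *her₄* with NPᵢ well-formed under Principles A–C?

{1, 2}

*her* is a pronoun, so Principle B applies: it must be free in its binding domain.
Binding domain of *her₄*: the possessed DP, whose subject is Amara₃.
*Hana₁* c-commands the pronoun but from outside its binding domain, and is not c-commanded by it → coindexation permitted.
*Ingrid₂* c-commands the pronoun but from outside its binding domain, and is not c-commanded by it → coindexation permitted.
*Amara₃* c-commands the pronoun within its binding domain → coindexation would violate Principle B.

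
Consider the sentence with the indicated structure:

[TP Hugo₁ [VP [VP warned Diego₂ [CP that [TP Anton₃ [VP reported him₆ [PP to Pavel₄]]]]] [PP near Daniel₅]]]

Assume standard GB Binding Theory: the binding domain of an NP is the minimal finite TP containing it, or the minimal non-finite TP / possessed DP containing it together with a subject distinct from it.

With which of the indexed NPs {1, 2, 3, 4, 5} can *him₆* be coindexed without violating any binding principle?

{1, 2, 5}

*him* is a pronoun, so Principle B applies: it must be free in its binding domain.
Binding domain of *him₆*: the embedded TP, whose subject is Anton₃.
*Hugo₁* c-commands the pronoun but from outside its binding domain, and is not c-commanded by it → coindexation permitted.
*Diego₂* c-commands the pronoun but from outside its binding domain, and is not c-commanded by it → coindexation permitted.
*Anton₃* c-commands the pronoun within its binding domain → coindexation would violate Principle B.
*Pavel₄*: the pronoun c-commands this R-expression → coindexation would violate Principle C on *Pavel₄*.
*Daniel₅* and the pronoun do not c-command one another → neither Principle B nor Principle C is at stake; coindexation permitted.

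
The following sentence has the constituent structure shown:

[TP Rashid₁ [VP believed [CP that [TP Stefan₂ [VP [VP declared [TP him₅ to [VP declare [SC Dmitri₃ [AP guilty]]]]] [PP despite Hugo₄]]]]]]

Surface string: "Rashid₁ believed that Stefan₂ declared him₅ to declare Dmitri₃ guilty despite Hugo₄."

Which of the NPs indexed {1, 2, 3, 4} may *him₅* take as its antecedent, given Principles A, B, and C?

{1, 4}

*him* is a pronoun, so Principle B applies: it must be free in its binding domain.
Binding domain of *him₅*: the embedded TP, whose subject is Stefan₂.
*Rashid₁* c-commands the pronoun but from outside its binding domain, and is not c-commanded by it → coindexation permitted.
*Stefan₂* c-commands the pronoun within its binding domain → coindexation would violate Principle B.
*Dmitri₃*: the pronoun c-commands this R-expression → coindexation would violate Principle C on *Dmitri₃*.
*Hugo₄* and the pronoun do not c-command one another → neither Principle B nor Principle C is at stake; coindexation permitted.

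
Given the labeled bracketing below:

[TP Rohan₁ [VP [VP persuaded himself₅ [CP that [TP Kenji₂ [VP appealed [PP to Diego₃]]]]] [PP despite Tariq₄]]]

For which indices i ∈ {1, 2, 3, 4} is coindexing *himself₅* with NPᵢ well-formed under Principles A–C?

*himself* is an anaphor, so Principle A applies: it must be bound in its binding domain.
Binding domain of *himself₅*: the matrix TP, whose subject is Rohan₁.
*Rohan₁* c-commands the anaphor within its binding domain → licit binder.
*Kenji₂* does not c-command the anaphor → cannot bind it.
*Diego₃* does not c-command the anaphor → cannot bind it.
*Tariq₄* does not c-command the anaphor → cannot bind it.

{1}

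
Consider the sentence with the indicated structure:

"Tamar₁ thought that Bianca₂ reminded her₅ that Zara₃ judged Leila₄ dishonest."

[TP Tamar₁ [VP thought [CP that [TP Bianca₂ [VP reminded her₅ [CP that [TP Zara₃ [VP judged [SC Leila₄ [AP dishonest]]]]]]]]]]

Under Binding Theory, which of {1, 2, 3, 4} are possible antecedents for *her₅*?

{1}

*her* is a pronoun, so Principle B applies: it must be free in its binding domain.
Binding domain of *her₅*: the embedded TP, whose subject is Bianca₂.
*Tamar₁* c-commands the pronoun but from outside its binding domain, and is not c-commanded by it → coindexation permitted.
*Bianca₂* c-commands the pronoun within its binding domain → coindexation would violate Principle B.
*Zara₃*: the pronoun c-commands this R-expression → coindexation would violate Principle C on *Zara₃*.
*Leila₄*: the pronoun c-commands this R-expression → coindexation would violate Principle C on *Leila₄*.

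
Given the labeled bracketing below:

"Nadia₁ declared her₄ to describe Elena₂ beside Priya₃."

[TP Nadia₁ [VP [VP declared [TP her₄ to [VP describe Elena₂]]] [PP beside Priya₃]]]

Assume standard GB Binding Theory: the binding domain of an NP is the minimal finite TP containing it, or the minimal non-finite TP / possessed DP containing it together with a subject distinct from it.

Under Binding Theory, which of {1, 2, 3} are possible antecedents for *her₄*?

*her* is a pronoun, so Principle B applies: it must be free in its binding domain.
Binding domain of *her₄*: the matrix TP, whose subject is Nadia₁.
*Nadia₁* c-commands the pronoun within its binding domain → coindexation would violate Principle B.
*Elena₂*: the pronoun c-commands this R-expression → coindexation would violate Principle C on *Elena₂*.
*Priya₃* and the pronoun do not c-command one another → neither Principle B nor Principle C is at stake; coindexation permitted.

{3}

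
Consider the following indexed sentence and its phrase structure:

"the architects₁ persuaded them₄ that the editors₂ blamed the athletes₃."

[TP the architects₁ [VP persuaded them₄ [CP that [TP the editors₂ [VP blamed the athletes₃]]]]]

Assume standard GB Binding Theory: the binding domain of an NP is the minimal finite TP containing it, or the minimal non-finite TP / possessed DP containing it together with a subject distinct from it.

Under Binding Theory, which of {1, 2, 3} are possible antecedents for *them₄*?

*them* is a pronoun, so Principle B applies: it must be free in its binding domain.
Binding domain of *them₄*: the matrix TP, whose subject is the architects₁.
*the architects₁* c-commands the pronoun within its binding domain → coindexation would violate Principle B.
*the editors₂*: the pronoun c-commands this R-expression → coindexation would violate Principle C on *the editors₂*.
*the athletes₃*: the pronoun c-commands this R-expression → coindexation would violate Principle C on *the athletes₃*.

none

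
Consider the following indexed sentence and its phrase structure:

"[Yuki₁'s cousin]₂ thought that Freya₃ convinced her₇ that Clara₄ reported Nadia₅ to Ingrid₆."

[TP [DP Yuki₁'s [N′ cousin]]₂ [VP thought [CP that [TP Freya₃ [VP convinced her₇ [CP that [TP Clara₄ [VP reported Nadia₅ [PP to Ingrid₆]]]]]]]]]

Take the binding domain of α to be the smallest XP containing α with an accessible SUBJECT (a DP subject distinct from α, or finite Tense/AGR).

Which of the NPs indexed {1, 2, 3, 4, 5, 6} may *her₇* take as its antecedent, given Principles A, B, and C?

{1, 2}

*her* is a pronoun, so Principle B applies: it must be free in its binding domain.
Binding domain of *her₇*: the embedded TP, whose subject is Freya₃.
*Yuki₁* and the pronoun do not c-command one another → neither Principle B nor Principle C is at stake; coindexation permitted.
*[Yuki₁'s cousin]₂* c-commands the pronoun but from outside its binding domain, and is not c-commanded by it → coindexation permitted.
*Freya₃* c-commands the pronoun within its binding domain → coindexation would violate Principle B.
*Clara₄*: the pronoun c-commands this R-expression → coindexation would violate Principle C on *Clara₄*.
*Nadia₅*: the pronoun c-commands this R-expression → coindexation would violate Principle C on *Nadia₅*.
*Ingrid₆*: the pronoun c-commands this R-expression → coindexation would violate Principle C on *Ingrid₆*.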